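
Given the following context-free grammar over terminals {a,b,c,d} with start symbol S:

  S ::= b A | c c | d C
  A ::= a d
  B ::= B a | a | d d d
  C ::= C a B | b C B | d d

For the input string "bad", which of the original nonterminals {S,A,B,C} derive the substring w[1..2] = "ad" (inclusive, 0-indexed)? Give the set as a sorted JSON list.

Convert to CNF:
  S -> T1 C | T2 A | T3 T3
  A -> T0 T1
  B -> B T0 | T1 X4 | a
  C -> C X5 | T1 T1 | T2 X6
  T0 -> a
  T1 -> d
  T2 -> b
  T3 -> c
  X4 -> T1 T1
  X5 -> T0 B
  X6 -> C B

CYK fill — only the sub-triangle for w[1..2]:
  T[1,1] 'a' = {B,T0}  orig:{B}
  T[2,2] 'd' = {T1}  orig:{}
  T[1,2] 'ad' = {A}

Original NTs in T[1,2] deriving "ad": ["A"]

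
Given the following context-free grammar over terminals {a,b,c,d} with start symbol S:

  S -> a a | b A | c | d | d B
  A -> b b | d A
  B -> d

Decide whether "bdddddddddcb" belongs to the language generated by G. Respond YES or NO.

Convert to CNF:
  S -> T0 A | T1 B | T2 T2 | c | d
  A -> T0 T0 | T1 A
  B -> d
  T0 -> b
  T1 -> d
  T2 -> a

Fill CYK table bottom-up:
  T[0,0] 'b' = {T0}  orig:{}
  T[1,1] 'd' = {B,S,T1}  orig:{B,S}
  T[2,2] 'd' = {B,S,T1}  orig:{B,S}
  T[3,3] 'd' = {B,S,T1}  orig:{B,S}
  T[4,4] 'd' = {B,S,T1}  orig:{B,S}
  T[5,5] 'd' = {B,S,T1}  orig:{B,S}
  T[6,6] 'd' = {B,S,T1}  orig:{B,S}
  T[7,7] 'd' = {B,S,T1}  orig:{B,S}
  T[8,8] 'd' = {B,S,T1}  orig:{B,S}
  T[9,9] 'd' = {B,S,T1}  orig:{B,S}
  T[10,10] 'c' = {S}
  T[11,11] 'b' = {T0}  orig:{}
  T[0,1] 'bd' = ∅
  T[1,2] 'dd' = {S}
  T[2,3] 'dd' = {S}
  T[3,4] 'dd' = {S}
  T[4,5] 'dd' = {S}
  T[5,6] 'dd' = {S}
  T[6,7] 'dd' = {S}
  T[7,8] 'dd' = {S}
  T[8,9] 'dd' = {S}
  T[9,10] 'dc' = ∅
  T[10,11] 'cb' = ∅
  T[0,2] 'bdd' = ∅
  T[1,3] 'ddd' = ∅
  T[2,4] 'ddd' = ∅
  T[3,5] 'ddd' = ∅
  T[4,6] 'ddd' = ∅
  T[5,7] 'ddd' = ∅
  T[6,8] 'ddd' = ∅
  T[7,9] 'ddd' = ∅
  T[8,10] 'ddc' = ∅
  T[9,11] 'dcb' = ∅
  T[0,3] 'bddd' = ∅
  T[1,4] 'dddd' = ∅
  T[2,5] 'dddd' = ∅
  T[3,6] 'dddd' = ∅
  T[4,7] 'dddd' = ∅
  T[5,8] 'dddd' = ∅
  T[6,9] 'dddd' = ∅
  T[7,10] 'dddc' = ∅
  T[8,11] 'ddcb' = ∅
  T[0,4] 'bdddd' = ∅
  T[1,5] 'ddddd' = ∅
  T[2,6] 'ddddd' = ∅
  T[3,7] 'ddddd' = ∅
  T[4,8] 'ddddd' = ∅
  T[5,9] 'ddddd' = ∅
  T[6,10] 'ddddc' = ∅
  T[7,11] 'dddcb' = ∅
  T[0,5] 'bddddd' = ∅
  T[1,6] 'dddddd' = ∅
  T[2,7] 'dddddd' = ∅
  T[3,8] 'dddddd' = ∅
  T[4,9] 'dddddd' = ∅
  T[5,10] 'dddddc' = ∅
  T[6,11] 'ddddcb' = ∅
  T[0,6] 'bdddddd' = ∅
  T[1,7] 'ddddddd' = ∅
  T[2,8] 'ddddddd' = ∅
  T[3,9] 'ddddddd' = ∅
  T[4,10] 'ddddddc' = ∅
  T[5,11] 'dddddcb' = ∅
  T[0,7] 'bddddddd' = ∅
  T[1,8] 'dddddddd' = ∅
  T[2,9] 'dddddddd' = ∅
  T[3,10] 'dddddddc' = ∅
  T[4,11] 'ddddddcb' = ∅
  T[0,8] 'bdddddddd' = ∅
  T[1,9] 'ddddddddd' = ∅
  T[2,10] 'ddddddddc' = ∅
  T[3,11] 'dddddddcb' = ∅
  T[0,9] 'bddddddddd' = ∅
  T[1,10] 'dddddddddc' = ∅
  T[2,11] 'ddddddddcb' = ∅
  T[0,10] 'bdddddddddc' = ∅
  T[1,11] 'dddddddddcb' = ∅
  T[0,11] 'bdddddddddcb' = ∅

S ∉ T[0,11] ⇒ NO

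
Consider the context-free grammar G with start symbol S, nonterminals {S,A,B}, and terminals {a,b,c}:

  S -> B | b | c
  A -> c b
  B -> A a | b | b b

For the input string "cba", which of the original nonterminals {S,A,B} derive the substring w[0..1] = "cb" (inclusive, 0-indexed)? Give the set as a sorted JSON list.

Convert to CNF:
  S -> A T2 | T1 T1 | b | c
  A -> T0 T1
  B -> A T2 | T1 T1 | b
  T0 -> c
  T1 -> b
  T2 -> a

CYK table (by increasing span) — only the sub-triangle for w[0..1]:
  T[0,0] 'c' = {S,T0}  orig:{S}
  T[1,1] 'b' = {B,S,T1}  orig:{B,S}
  T[0,1] 'cb' = {A}

Original NTs in T[0,1] deriving "cb": ["A"]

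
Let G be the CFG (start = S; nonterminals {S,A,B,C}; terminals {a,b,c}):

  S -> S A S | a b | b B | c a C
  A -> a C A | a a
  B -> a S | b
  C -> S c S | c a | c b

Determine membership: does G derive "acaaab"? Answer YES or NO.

Convert to CNF:
  S -> S X5 | T0 T2 | T1 X6 | T2 B
  A -> T0 T0 | T0 X3
  B -> T0 S | b
  C -> S X4 | T1 T0 | T1 T2
  T0 -> a
  T1 -> c
  T2 -> b
  X3 -> C A
  X4 -> T1 S
  X5 -> A S
  X6 -> T0 C

Fill CYK table bottom-up:
  cell(0,0) a: {T0}  orig:{}
  cell(1,1) c: {T1}  orig:{}
  cell(2,2) a: {T0}  orig:{}
  cell(3,3) a: {T0}  orig:{}
  cell(4,4) a: {T0}  orig:{}
  cell(5,5) b: {B,T2}  orig:{B}
  cell(0,1) ac: ∅
  cell(1,2) ca: {C}
  cell(2,3) aa: {A}
  cell(3,4) aa: {A}
  cell(4,5) ab: {S}
  cell(0,2) aca: {X6}  orig:{}
  cell(1,3) caa: ∅
  cell(2,4) aaa: ∅
  cell(3,5) aab: {B}
  cell(0,3) acaa: ∅
  cell(1,4) caaa: {X3}  orig:{}
  cell(2,5) aaab: {X5}  orig:{}
  cell(0,4) acaaa: {A}
  cell(1,5) caaab: ∅
  cell(0,5) acaaab: ∅

S ∉ T[0,5] ⇒ NO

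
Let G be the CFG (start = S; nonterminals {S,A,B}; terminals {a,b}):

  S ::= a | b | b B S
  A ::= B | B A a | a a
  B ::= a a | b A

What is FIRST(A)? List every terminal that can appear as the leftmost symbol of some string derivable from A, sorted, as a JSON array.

FIRST sets, iterate to fixpoint:
[1]
  A via A→a a: +{a}
  B via B→a a: +{a}
  B via B→b A: +{b}
  S via S→a: +{a}
  S via S→b: +{b}
  FIRST(S)={a,b}  FIRST(A)={a}  FIRST(B)={a,b}
[2]
  A via A→B: +{b}
  FIRST(S)={a,b}  FIRST(A)={a,b}  FIRST(B)={a,b}
[3] (stable)
  FIRST(S)={a,b}  FIRST(A)={a,b}  FIRST(B)={a,b}

FIRST(A) = ["a", "b"]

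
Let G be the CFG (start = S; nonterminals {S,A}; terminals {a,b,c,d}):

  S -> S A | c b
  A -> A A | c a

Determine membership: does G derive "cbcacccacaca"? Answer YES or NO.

CNF form of G:
  S -> S A | T0 T2
  A -> A A | T0 T1
  T0 -> c
  T1 -> a
  T2 -> b

CYK table (by increasing span):
  cell(0,0) c: {T0}  orig:{}
  cell(1,1) b: {T2}  orig:{}
  cell(2,2) c: {T0}  orig:{}
  cell(3,3) a: {T1}  orig:{}
  cell(4,4) c: {T0}  orig:{}
  cell(5,5) c: {T0}  orig:{}
  cell(6,6) c: {T0}  orig:{}
  cell(7,7) a: {T1}  orig:{}
  cell(8,8) c: {T0}  orig:{}
  cell(9,9) a: {T1}  orig:{}
  cell(10,10) c: {T0}  orig:{}
  cell(11,11) a: {T1}  orig:{}
  cell(0,1) cb: {S}
  cell(1,2) bc: ∅
  cell(2,3) ca: {A}
  cell(3,4) ac: ∅
  cell(4,5) cc: ∅
  cell(5,6) cc: ∅
  cell(6,7) ca: {A}
  cell(7,8) ac: ∅
  cell(8,9) ca: {A}
  cell(9,10) ac: ∅
  cell(10,11) ca: {A}
  cell(0,2) cbc: ∅
  cell(1,3) bca: ∅
  cell(2,4) cac: ∅
  cell(3,5) acc: ∅
  cell(4,6) ccc: ∅
  cell(5,7) cca: ∅
  cell(6,8) cac: ∅
  cell(7,9) aca: ∅
  cell(8,10) cac: ∅
  cell(9,11) aca: ∅
  cell(0,3) cbca: {S}
  cell(1,4) bcac: ∅
  cell(2,5) cacc: ∅
  cell(3,6) accc: ∅
  cell(4,7) ccca: ∅
  cell(5,8) ccac: ∅
  cell(6,9) caca: {A}
  cell(7,10) acac: ∅
  cell(8,11) caca: {A}
  cell(0,4) cbcac: ∅
  cell(1,5) bcacc: ∅
  cell(2,6) caccc: ∅
  cell(3,7) accca: ∅
  cell(4,8) cccac: ∅
  cell(5,9) ccaca: ∅
  cell(6,10) cacac: ∅
  cell(7,11) acaca: ∅
  cell(0,5) cbcacc: ∅
  cell(1,6) bcaccc: ∅
  cell(2,7) caccca: ∅
  cell(3,8) acccac: ∅
  cell(4,9) cccaca: ∅
  cell(5,10) ccacac: ∅
  cell(6,11) cacaca: {A}
  cell(0,6) cbcaccc: ∅
  cell(1,7) bcaccca: ∅
  cell(2,8) cacccac: ∅
  cell(3,9) acccaca: ∅
  cell(4,10) cccacac: ∅
  cell(5,11) ccacaca: ∅
  cell(0,7) cbcaccca: ∅
  cell(1,8) bcacccac: ∅
  cell(2,9) cacccaca: ∅
  cell(3,10) acccacac: ∅
  cell(4,11) cccacaca: ∅
  cell(0,8) cbcacccac: ∅
  cell(1,9) bcacccaca: ∅
  cell(2,10) cacccacac: ∅
  cell(3,11) acccacaca: ∅
  cell(0,9) cbcacccaca: ∅
  cell(1,10) bcacccacac: ∅
  cell(2,11) cacccacaca: ∅
  cell(0,10) cbcacccacac: ∅
  cell(1,11) bcacccacaca: ∅
  cell(0,11) cbcacccacaca: ∅

S ∉ T[0,11] ⇒ NO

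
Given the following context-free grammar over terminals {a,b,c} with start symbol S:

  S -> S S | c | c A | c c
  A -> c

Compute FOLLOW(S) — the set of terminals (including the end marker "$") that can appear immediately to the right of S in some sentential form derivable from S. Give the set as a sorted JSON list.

Compute FIRST by fixpoint:
[1]
  A via A→c: +{c}
  S via S→c: +{c}
  FIRST[S]={c}  FIRST[A]={c}
[2] done
  FIRST[S]={c}  FIRST[A]={c}

FOLLOW sets:
initialize: $ ∈ FOLLOW(S)
[1]
  S→S S: FOLLOW(S) ⊇ FIRST(S) = {c}; new: +{c}
  S→c A: FOLLOW(A) ⊇ FOLLOW(S) ⊇ {$,c}; new: +{$,c}
  S: {$,c}  A: {$,c}
[2] — fixpoint
  S: {$,c}  A: {$,c}

FOLLOW(S) = ["$", "c"]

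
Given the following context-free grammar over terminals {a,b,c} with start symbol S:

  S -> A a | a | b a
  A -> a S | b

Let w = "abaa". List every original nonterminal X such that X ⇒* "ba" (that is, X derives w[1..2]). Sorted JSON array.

CNF form of G:
  S -> A T0 | T1 T0 | a
  A -> T0 S | b
  T0 -> a
  T1 -> b

Fill CYK table bottom-up, restricted to cells inside w[1..2]:
  cell(1,1) b: {A,T1}  orig:{A}
  cell(2,2) a: {S,T0}  orig:{S}
  cell(1,2) ba: {S}

Original NTs in T[1,2] deriving "ba": ["S"]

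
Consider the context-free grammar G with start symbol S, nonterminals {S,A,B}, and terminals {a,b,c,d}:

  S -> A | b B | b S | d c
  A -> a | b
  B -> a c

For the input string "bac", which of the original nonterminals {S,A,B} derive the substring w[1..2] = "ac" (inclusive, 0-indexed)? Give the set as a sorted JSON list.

CNF form of G:
  S -> T2 B | T2 S | T3 T1 | a | b
  A -> a | b
  B -> T0 T1
  T0 -> a
  T1 -> c
  T2 -> b
  T3 -> d

Fill CYK table bottom-up, restricted to cells inside w[1..2]:
  [1..1]={A,S,T0}  "a"  orig:{A,S}
  [2..2]={T1}  "c"  orig:{}
  [1..2]={B}  "ac"

Original NTs in T[1,2] deriving "ac": ["B"]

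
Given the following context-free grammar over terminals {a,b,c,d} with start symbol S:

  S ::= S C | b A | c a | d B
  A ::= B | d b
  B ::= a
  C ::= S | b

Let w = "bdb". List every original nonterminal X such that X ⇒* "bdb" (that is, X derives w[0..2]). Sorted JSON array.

CNF form of G:
  S -> S C | T0 B | T1 A | T2 T3
  A -> T0 T1 | a
  B -> a
  C -> S C | T0 B | T1 A | T2 T3 | b
  T0 -> d
  T1 -> b
  T2 -> c
  T3 -> a

CYK table (by increasing span), restricted to cells inside w[0..2]:
  [0..0]={C,T1}  "b"  orig:{C}
  [1..1]={T0}  "d"  orig:{}
  [2..2]={C,T1}  "b"  orig:{C}
  [0..1]=∅  "bd"
  [1..2]={A}  "db"
  [0..2]={C,S}  "bdb"

Original NTs in T[0,2] deriving "bdb": ["C", "S"]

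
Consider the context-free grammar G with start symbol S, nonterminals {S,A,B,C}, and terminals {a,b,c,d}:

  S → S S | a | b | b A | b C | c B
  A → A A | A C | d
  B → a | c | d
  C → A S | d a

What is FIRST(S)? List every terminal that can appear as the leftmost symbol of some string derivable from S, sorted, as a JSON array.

FIRST iteration:
round 1:
  A via A→d: +{d}
  B via B→a: +{a}
  B via B→c: +{c}
  B via B→d: +{d}
  C via C→A S: +{d}
  S via S→a: +{a}
  S via S→b: +{b}
  S via S→c B: +{c}
  FIRST(S)={a,b,c}  FIRST(A)={d}  FIRST(B)={a,c,d}  FIRST(C)={d}
round 2: done
  FIRST(S)={a,b,c}  FIRST(A)={d}  FIRST(B)={a,c,d}  FIRST(C)={d}

FIRST(S) = ["a", "b", "c"]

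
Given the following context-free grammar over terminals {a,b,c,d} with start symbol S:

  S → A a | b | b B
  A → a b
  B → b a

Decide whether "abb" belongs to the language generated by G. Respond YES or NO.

Convert to CNF:
  S -> A T0 | T1 B | b
  A -> T0 T1
  B -> T1 T0
  T0 -> a
  T1 -> b

CYK table (by increasing span):
  [0..0]={T0}  "a"  orig:{}
  [1..1]={S,T1}  "b"  orig:{S}
  [2..2]={S,T1}  "b"  orig:{S}
  [0..1]={A}  "ab"
  [1..2]=∅  "bb"
  [0..2]=∅  "abb"

S ∉ T[0,2] ⇒ NO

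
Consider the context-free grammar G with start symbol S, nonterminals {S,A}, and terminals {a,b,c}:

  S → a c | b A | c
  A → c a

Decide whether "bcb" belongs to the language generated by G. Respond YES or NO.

CNF form of G:
  S -> T1 T0 | T2 A | c
  A -> T0 T1
  T0 -> c
  T1 -> a
  T2 -> b

Fill CYK table bottom-up:
  [0..0]={T2}  "b"  orig:{}
  [1..1]={S,T0}  "c"  orig:{S}
  [2..2]={T2}  "b"  orig:{}
  [0..1]=∅  "bc"
  [1..2]=∅  "cb"
  [0..2]=∅  "bcb"

S ∉ T[0,2] ⇒ NO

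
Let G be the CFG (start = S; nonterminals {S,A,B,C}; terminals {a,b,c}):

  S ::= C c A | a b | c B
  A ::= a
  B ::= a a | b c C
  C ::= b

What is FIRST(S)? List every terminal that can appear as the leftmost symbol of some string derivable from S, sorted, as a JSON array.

Compute FIRST by fixpoint:
iter 1:
  A via A→a: +{a}
  B via B→a a: +{a}
  B via B→b c C: +{b}
  C via C→b: +{b}
  S via S→C c A: +{b}
  S via S→a b: +{a}
  S via S→c B: +{c}
  FIRST[S]={a,b,c}  FIRST[A]={a}  FIRST[B]={a,b}  FIRST[C]={b}
iter 2: (no change)
  FIRST[S]={a,b,c}  FIRST[A]={a}  FIRST[B]={a,b}  FIRST[C]={b}

FIRST(S) = ["a", "b", "c"]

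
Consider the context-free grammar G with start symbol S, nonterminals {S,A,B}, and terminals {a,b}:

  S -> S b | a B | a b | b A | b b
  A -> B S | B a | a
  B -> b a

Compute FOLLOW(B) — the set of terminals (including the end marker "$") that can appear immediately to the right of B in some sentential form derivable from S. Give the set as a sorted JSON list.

FIRST sets, iterate to fixpoint:
iter 1:
  A via A→a: +{a}
  B via B→b a: +{b}
  S via S→a B: +{a}
  S via S→b A: +{b}
  S: {a,b}  A: {a}  B: {b}
iter 2:
  A via A→B S: +{b}
  S: {a,b}  A: {a,b}  B: {b}
iter 3: — fixpoint
  S: {a,b}  A: {a,b}  B: {b}

FOLLOW iteration:
initialize: $ ∈ FOLLOW(S)
pass 1:
  A→B S: FOLLOW(B) ⊇ FIRST(S) = {a,b}; new: +{a,b}
  S→S b: FOLLOW(S) ⊇ FIRST(b) = {b}; new: +{b}
  S→a B: FOLLOW(B) ⊇ FOLLOW(S) ⊇ {$,b}; new: +{$}
  S→b A: FOLLOW(A) ⊇ FOLLOW(S) ⊇ {$,b}; new: +{$,b}
  S: {$,b}  A: {$,b}  B: {$,a,b}
pass 2: — fixpoint
  S: {$,b}  A: {$,b}  B: {$,a,b}

FOLLOW(B) = ["$", "a", "b"]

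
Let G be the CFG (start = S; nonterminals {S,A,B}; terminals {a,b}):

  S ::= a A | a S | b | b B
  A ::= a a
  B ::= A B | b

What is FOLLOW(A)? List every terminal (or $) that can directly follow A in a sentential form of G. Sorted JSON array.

FIRST iteration:
round 1:
  A via A→a a: +{a}
  B via B→A B: +{a}
  B via B→b: +{b}
  S via S→a A: +{a}
  S via S→b: +{b}
  FIRST[S]={a,b}  FIRST[A]={a}  FIRST[B]={a,b}
round 2: (no change)
  FIRST[S]={a,b}  FIRST[A]={a}  FIRST[B]={a,b}

FOLLOW sets:
seed FOLLOW(S) with $
[1]
  B→A B: FOLLOW(A) ⊇ FIRST(B) = {a,b}; new: +{a,b}
  S→a A: FOLLOW(A) ⊇ FOLLOW(S) ⊇ {$}; new: +{$}
  S→b B: FOLLOW(B) ⊇ FOLLOW(S) ⊇ {$}; new: +{$}
  FOLLOW[S]={$}  FOLLOW[A]={$,a,b}  FOLLOW[B]={$}
[2] (no change)
  FOLLOW[S]={$}  FOLLOW[A]={$,a,b}  FOLLOW[B]={$}

FOLLOW(A) = ["$", "a", "b"]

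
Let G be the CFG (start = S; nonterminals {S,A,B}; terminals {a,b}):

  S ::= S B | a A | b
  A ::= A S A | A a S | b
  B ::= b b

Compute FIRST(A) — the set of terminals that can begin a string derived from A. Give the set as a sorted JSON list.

FIRST sets, iterate to fixpoint:
iter 1:
  A via A→b: +{b}
  B via B→b b: +{b}
  S via S→a A: +{a}
  S via S→b: +{b}
  FIRST[S]={a,b}  FIRST[A]={b}  FIRST[B]={b}
iter 2: (no change)
  FIRST[S]={a,b}  FIRST[A]={b}  FIRST[B]={b}

FIRST(A) = ["b"]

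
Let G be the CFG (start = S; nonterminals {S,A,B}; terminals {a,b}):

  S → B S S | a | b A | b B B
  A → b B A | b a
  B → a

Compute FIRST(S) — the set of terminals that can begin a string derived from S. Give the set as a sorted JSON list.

Compute FIRST by fixpoint:
[1]
  A via A→b B A: +{b}
  B via B→a: +{a}
  S via S→B S S: +{a}
  S via S→b A: +{b}
  FIRST[S]={a,b}  FIRST[A]={b}  FIRST[B]={a}
[2] (stable)
  FIRST[S]={a,b}  FIRST[A]={b}  FIRST[B]={a}

FIRST(S) = ["a", "b"]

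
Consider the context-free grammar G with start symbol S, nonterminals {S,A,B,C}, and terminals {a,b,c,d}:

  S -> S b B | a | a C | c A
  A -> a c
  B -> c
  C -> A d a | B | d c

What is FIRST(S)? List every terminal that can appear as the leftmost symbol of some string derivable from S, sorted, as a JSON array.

Compute FIRST by fixpoint:
round 1:
  A via A→a c: +{a}
  B via B→c: +{c}
  C via C→A d a: +{a}
  C via C→B: +{c}
  C via C→d c: +{d}
  S via S→a: +{a}
  S via S→c A: +{c}
  FIRST(S)={a,c}  FIRST(A)={a}  FIRST(B)={c}  FIRST(C)={a,c,d}
round 2: (no change)
  FIRST(S)={a,c}  FIRST(A)={a}  FIRST(B)={c}  FIRST(C)={a,c,d}

FIRST(S) = ["a", "c"]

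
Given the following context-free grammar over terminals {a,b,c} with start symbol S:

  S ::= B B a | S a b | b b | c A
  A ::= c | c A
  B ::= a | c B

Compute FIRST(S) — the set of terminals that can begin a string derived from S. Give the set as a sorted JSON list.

FIRST sets, iterate to fixpoint:
iter 1:
  A via A→c: +{c}
  B via B→a: +{a}
  B via B→c B: +{c}
  S via S→B B a: +{a,c}
  S via S→b b: +{b}
  FIRST[S]={a,b,c}  FIRST[A]={c}  FIRST[B]={a,c}
iter 2: done
  FIRST[S]={a,b,c}  FIRST[A]={c}  FIRST[B]={a,c}

FIRST(S) = ["a", "b", "c"]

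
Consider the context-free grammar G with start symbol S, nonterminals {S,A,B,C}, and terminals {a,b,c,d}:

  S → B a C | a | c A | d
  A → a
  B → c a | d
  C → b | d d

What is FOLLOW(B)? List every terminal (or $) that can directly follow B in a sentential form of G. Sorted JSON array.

FIRST sets, iterate to fixpoint:
round 1:
  A via A→a: +{a}
  B via B→c a: +{c}
  B via B→d: +{d}
  C via C→b: +{b}
  C via C→d d: +{d}
  S via S→B a C: +{c,d}
  S via S→a: +{a}
  FIRST(S)={a,c,d}  FIRST(A)={a}  FIRST(B)={c,d}  FIRST(C)={b,d}
round 2: (no change)
  FIRST(S)={a,c,d}  FIRST(A)={a}  FIRST(B)={c,d}  FIRST(C)={b,d}

FOLLOW iteration:
initialize: $ ∈ FOLLOW(S)
[1]
  S→B a C: FOLLOW(B) ⊇ FIRST(a) = {a}; new: +{a}
  S→B a C: FOLLOW(C) ⊇ FOLLOW(S) ⊇ {$}; new: +{$}
  S→c A: FOLLOW(A) ⊇ FOLLOW(S) ⊇ {$}; new: +{$}
  S: {$}  A: {$}  B: {a}  C: {$}
[2] (no change)
  S: {$}  A: {$}  B: {a}  C: {$}

FOLLOW(B) = ["a"]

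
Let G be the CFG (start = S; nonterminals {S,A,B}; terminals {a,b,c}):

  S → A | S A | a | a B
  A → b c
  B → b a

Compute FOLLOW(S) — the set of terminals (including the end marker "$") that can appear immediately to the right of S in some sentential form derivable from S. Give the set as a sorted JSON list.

FIRST iteration:
[1]
  A via A→b c: +{b}
  B via B→b a: +{b}
  S via S→A: +{b}
  S via S→a: +{a}
  FIRST(S)={a,b}  FIRST(A)={b}  FIRST(B)={b}
[2] done
  FIRST(S)={a,b}  FIRST(A)={b}  FIRST(B)={b}

FOLLOW iteration:
initialize: $ ∈ FOLLOW(S)
[1]
  S→A: FOLLOW(A) ⊇ FOLLOW(S) ⊇ {$}; new: +{$}
  S→S A: FOLLOW(S) ⊇ FIRST(A) = {b}; new: +{b}
  S→S A: FOLLOW(A) ⊇ FOLLOW(S) ⊇ {$,b}; new: +{b}
  S→a B: FOLLOW(B) ⊇ FOLLOW(S) ⊇ {$,b}; new: +{$,b}
  FOLLOW(S)={$,b}  FOLLOW(A)={$,b}  FOLLOW(B)={$,b}
[2] (no change)
  FOLLOW(S)={$,b}  FOLLOW(A)={$,b}  FOLLOW(B)={$,b}

FOLLOW(S) = ["$", "b"]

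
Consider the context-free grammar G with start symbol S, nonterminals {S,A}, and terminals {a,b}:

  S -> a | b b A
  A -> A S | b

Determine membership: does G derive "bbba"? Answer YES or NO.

CNF form of G:
  S -> T0 X1 | a
  A -> A S | b
  T0 -> b
  X1 -> T0 A

CYK table (by increasing span):
  T[0,0] 'b' = {A,T0}  orig:{A}
  T[1,1] 'b' = {A,T0}  orig:{A}
  T[2,2] 'b' = {A,T0}  orig:{A}
  T[3,3] 'a' = {S}
  T[0,1] 'bb' = {X1}  orig:{}
  T[1,2] 'bb' = {X1}  orig:{}
  T[2,3] 'ba' = {A}
  T[0,2] 'bbb' = {S}
  T[1,3] 'bba' = {X1}  orig:{}
  T[0,3] 'bbba' = {S}

S ∈ T[0,3] ⇒ YES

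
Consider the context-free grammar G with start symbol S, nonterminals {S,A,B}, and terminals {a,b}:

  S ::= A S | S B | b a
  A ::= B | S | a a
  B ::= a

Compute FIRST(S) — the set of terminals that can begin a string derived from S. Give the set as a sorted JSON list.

FIRST sets, iterate to fixpoint:
[1]
  A via A→a a: +{a}
  B via B→a: +{a}
  S via S→A S: +{a}
  S via S→b a: +{b}
  FIRST(S)={a,b}  FIRST(A)={a}  FIRST(B)={a}
[2]
  A via A→S: +{b}
  FIRST(S)={a,b}  FIRST(A)={a,b}  FIRST(B)={a}
[3] — fixpoint
  FIRST(S)={a,b}  FIRST(A)={a,b}  FIRST(B)={a}

FIRST(S) = ["a", "b"]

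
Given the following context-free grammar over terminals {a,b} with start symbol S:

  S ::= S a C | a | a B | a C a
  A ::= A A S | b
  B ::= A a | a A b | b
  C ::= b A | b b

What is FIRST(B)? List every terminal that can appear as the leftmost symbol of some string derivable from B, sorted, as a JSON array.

FIRST sets, iterate to fixpoint:
[1]
  A via A→b: +{b}
  B via B→A a: +{b}
  B via B→a A b: +{a}
  C via C→b A: +{b}
  S via S→a: +{a}
  FIRST(S)={a}  FIRST(A)={b}  FIRST(B)={a,b}  FIRST(C)={b}
[2] (stable)
  FIRST(S)={a}  FIRST(A)={b}  FIRST(B)={a,b}  FIRST(C)={b}

FIRST(B) = ["a", "b"]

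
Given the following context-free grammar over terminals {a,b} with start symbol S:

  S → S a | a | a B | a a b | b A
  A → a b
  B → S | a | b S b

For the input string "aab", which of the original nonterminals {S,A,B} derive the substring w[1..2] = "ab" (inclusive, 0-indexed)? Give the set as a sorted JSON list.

Convert to CNF:
  S -> S T0 | T0 B | T0 X4 | T1 A | a
  A -> T0 T1
  B -> S T0 | T0 B | T0 X2 | T1 A | T1 X3 | a
  T0 -> a
  T1 -> b
  X2 -> T0 T1
  X3 -> S T1
  X4 -> T0 T1

CYK fill (cells [i..j] with 1 ≤ i ≤ j ≤ 2 only):
  [1..1]={B,S,T0}  "a"  orig:{B,S}
  [2..2]={T1}  "b"  orig:{}
  [1..2]={A,X2,X3,X4}  "ab"  orig:{A}

Original NTs in T[1,2] deriving "ab": ["A"]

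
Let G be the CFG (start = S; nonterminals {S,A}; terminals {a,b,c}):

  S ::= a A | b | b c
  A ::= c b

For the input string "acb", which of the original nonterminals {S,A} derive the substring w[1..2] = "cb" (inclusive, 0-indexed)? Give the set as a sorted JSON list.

CNF form of G:
  S -> T1 T0 | T2 A | b
  A -> T0 T1
  T0 -> c
  T1 -> b
  T2 -> a

CYK fill — only the sub-triangle for w[1..2]:
  cell(1,1) c: {T0}  orig:{}
  cell(2,2) b: {S,T1}  orig:{S}
  cell(1,2) cb: {A}

Original NTs in T[1,2] deriving "cb": ["A"]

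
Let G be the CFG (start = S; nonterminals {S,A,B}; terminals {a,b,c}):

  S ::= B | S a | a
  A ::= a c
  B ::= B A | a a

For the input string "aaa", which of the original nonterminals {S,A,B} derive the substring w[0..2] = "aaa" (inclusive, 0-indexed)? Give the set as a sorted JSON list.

CNF form of G:
  S -> B A | S T0 | T0 T0 | a
  A -> T0 T1
  B -> B A | T0 T0
  T0 -> a
  T1 -> c

CYK fill — only the sub-triangle for w[0..2]:
  T[0,0] 'a' = {S,T0}  orig:{S}
  T[1,1] 'a' = {S,T0}  orig:{S}
  T[2,2] 'a' = {S,T0}  orig:{S}
  T[0,1] 'aa' = {B,S}
  T[1,2] 'aa' = {B,S}
  T[0,2] 'aaa' = {S}

Original NTs in T[0,2] deriving "aaa": ["S"]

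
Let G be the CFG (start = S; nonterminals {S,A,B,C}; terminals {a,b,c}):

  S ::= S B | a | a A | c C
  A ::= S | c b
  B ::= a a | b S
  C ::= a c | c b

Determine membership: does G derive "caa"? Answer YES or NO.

CNF form of G:
  S -> S B | T0 A | T1 C | a
  A -> S B | T0 A | T1 C | T1 T2 | a
  B -> T0 T0 | T2 S
  C -> T0 T1 | T1 T2
  T0 -> a
  T1 -> c
  T2 -> b

CYK fill:
  cell(0,0) c: {T1}  orig:{}
  cell(1,1) a: {A,S,T0}  orig:{A,S}
  cell(2,2) a: {A,S,T0}  orig:{A,S}
  cell(0,1) ca: ∅
  cell(1,2) aa: {A,B,S}
  cell(0,2) caa: ∅

S ∉ T[0,2] ⇒ NO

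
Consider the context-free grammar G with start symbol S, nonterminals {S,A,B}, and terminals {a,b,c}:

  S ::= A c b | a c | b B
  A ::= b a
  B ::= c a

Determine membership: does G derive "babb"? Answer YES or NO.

Convert to CNF:
  S -> A X3 | T0 B | T1 T2
  A -> T0 T1
  B -> T2 T1
  T0 -> b
  T1 -> a
  T2 -> c
  X3 -> T2 T0

CYK table (by increasing span):
  T[0,0] 'b' = {T0}  orig:{}
  T[1,1] 'a' = {T1}  orig:{}
  T[2,2] 'b' = {T0}  orig:{}
  T[3,3] 'b' = {T0}  orig:{}
  T[0,1] 'ba' = {A}
  T[1,2] 'ab' = ∅
  T[2,3] 'bb' = ∅
  T[0,2] 'bab' = ∅
  T[1,3] 'abb' = ∅
  T[0,3] 'babb' = ∅

S ∉ T[0,3] ⇒ NO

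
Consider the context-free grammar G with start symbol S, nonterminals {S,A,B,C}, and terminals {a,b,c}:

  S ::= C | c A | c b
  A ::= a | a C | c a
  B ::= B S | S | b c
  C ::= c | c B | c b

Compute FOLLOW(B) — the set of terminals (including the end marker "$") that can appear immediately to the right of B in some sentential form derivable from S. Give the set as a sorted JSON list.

FIRST iteration:
round 1:
  A via A→a: +{a}
  A via A→c a: +{c}
  B via B→b c: +{b}
  C via C→c: +{c}
  S via S→C: +{c}
  FIRST(S)={c}  FIRST(A)={a,c}  FIRST(B)={b}  FIRST(C)={c}
round 2:
  B via B→S: +{c}
  FIRST(S)={c}  FIRST(A)={a,c}  FIRST(B)={b,c}  FIRST(C)={c}
round 3: (no change)
  FIRST(S)={c}  FIRST(A)={a,c}  FIRST(B)={b,c}  FIRST(C)={c}

FOLLOW sets:
FOLLOW(S) := {$}
[1]
  B→B S: FOLLOW(B) ⊇ FIRST(S) = {c}; new: +{c}
  B→B S: FOLLOW(S) ⊇ FOLLOW(B) ⊇ {c}; new: +{c}
  S→C: FOLLOW(C) ⊇ FOLLOW(S) ⊇ {$,c}; new: +{$,c}
  S→c A: FOLLOW(A) ⊇ FOLLOW(S) ⊇ {$,c}; new: +{$,c}
  FOLLOW(S)={$,c}  FOLLOW(A)={$,c}  FOLLOW(B)={c}  FOLLOW(C)={$,c}
[2]
  C→c B: FOLLOW(B) ⊇ FOLLOW(C) ⊇ {$,c}; new: +{$}
  FOLLOW(S)={$,c}  FOLLOW(A)={$,c}  FOLLOW(B)={$,c}  FOLLOW(C)={$,c}
[3] done
  FOLLOW(S)={$,c}  FOLLOW(A)={$,c}  FOLLOW(B)={$,c}  FOLLOW(C)={$,c}

FOLLOW(B) = ["$", "c"]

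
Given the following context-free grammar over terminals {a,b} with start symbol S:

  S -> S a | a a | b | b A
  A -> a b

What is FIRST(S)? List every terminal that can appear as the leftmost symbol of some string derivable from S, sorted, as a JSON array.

FIRST sets, iterate to fixpoint:
[1]
  A via A→a b: +{a}
  S via S→a a: +{a}
  S via S→b: +{b}
  S: {a,b}  A: {a}
[2] done
  S: {a,b}  A: {a}

FIRST(S) = ["a", "b"]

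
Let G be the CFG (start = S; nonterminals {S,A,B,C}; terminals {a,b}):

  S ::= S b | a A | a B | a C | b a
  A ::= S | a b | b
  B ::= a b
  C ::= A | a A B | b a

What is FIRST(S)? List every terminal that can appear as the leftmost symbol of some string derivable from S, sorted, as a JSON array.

FIRST sets, iterate to fixpoint:
iter 1:
  A via A→a b: +{a}
  A via A→b: +{b}
  B via B→a b: +{a}
  C via C→A: +{a,b}
  S via S→a A: +{a}
  S via S→b a: +{b}
  S: {a,b}  A: {a,b}  B: {a}  C: {a,b}
iter 2: (no change)
  S: {a,b}  A: {a,b}  B: {a}  C: {a,b}

FIRST(S) = ["a", "b"]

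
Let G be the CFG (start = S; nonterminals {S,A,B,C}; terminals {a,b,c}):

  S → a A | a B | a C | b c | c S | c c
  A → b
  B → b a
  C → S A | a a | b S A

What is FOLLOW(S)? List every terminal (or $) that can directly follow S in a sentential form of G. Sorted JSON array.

Compute FIRST by fixpoint:
pass 1:
  A via A→b: +{b}
  B via B→b a: +{b}
  C via C→a a: +{a}
  C via C→b S A: +{b}
  S via S→a A: +{a}
  S via S→b c: +{b}
  S via S→c S: +{c}
  S: {a,b,c}  A: {b}  B: {b}  C: {a,b}
pass 2:
  C via C→S A: +{c}
  S: {a,b,c}  A: {b}  B: {b}  C: {a,b,c}
pass 3: — fixpoint
  S: {a,b,c}  A: {b}  B: {b}  C: {a,b,c}

FOLLOW iteration:
FOLLOW(S) := {$}
iter 1:
  C→S A: FOLLOW(S) ⊇ FIRST(A) = {b}; new: +{b}
  S→a A: FOLLOW(A) ⊇ FOLLOW(S) ⊇ {$,b}; new: +{$,b}
  S→a B: FOLLOW(B) ⊇ FOLLOW(S) ⊇ {$,b}; new: +{$,b}
  S→a C: FOLLOW(C) ⊇ FOLLOW(S) ⊇ {$,b}; new: +{$,b}
  S: {$,b}  A: {$,b}  B: {$,b}  C: {$,b}
iter 2: — fixpoint
  S: {$,b}  A: {$,b}  B: {$,b}  C: {$,b}

FOLLOW(S) = ["$", "b"]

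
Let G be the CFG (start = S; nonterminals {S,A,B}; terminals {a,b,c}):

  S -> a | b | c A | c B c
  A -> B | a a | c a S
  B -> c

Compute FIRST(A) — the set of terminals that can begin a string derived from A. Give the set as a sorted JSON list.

FIRST sets, iterate to fixpoint:
[1]
  A via A→a a: +{a}
  A via A→c a S: +{c}
  B via B→c: +{c}
  S via S→a: +{a}
  S via S→b: +{b}
  S via S→c A: +{c}
  FIRST(S)={a,b,c}  FIRST(A)={a,c}  FIRST(B)={c}
[2] (stable)
  FIRST(S)={a,b,c}  FIRST(A)={a,c}  FIRST(B)={c}

FIRST(A) = ["a", "c"]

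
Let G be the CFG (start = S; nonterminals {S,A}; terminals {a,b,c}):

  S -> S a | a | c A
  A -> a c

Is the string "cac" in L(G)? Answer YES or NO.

Convert to CNF:
  S -> S T0 | T1 A | a
  A -> T0 T1
  T0 -> a
  T1 -> c

CYK table (by increasing span):
  T[0,0] 'c' = {T1}  orig:{}
  T[1,1] 'a' = {S,T0}  orig:{S}
  T[2,2] 'c' = {T1}  orig:{}
  T[0,1] 'ca' = ∅
  T[1,2] 'ac' = {A}
  T[0,2] 'cac' = {S}

S ∈ T[0,2] ⇒ YES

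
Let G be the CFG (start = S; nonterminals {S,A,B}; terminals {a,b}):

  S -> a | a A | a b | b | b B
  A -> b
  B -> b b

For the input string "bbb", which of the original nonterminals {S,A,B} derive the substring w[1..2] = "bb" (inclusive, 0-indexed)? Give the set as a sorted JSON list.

CNF form of G:
  S -> T0 B | T1 A | T1 T0 | a | b
  A -> b
  B -> T0 T0
  T0 -> b
  T1 -> a

Fill CYK table bottom-up, restricted to cells inside w[1..2]:
  cell(1,1) b: {A,S,T0}  orig:{A,S}
  cell(2,2) b: {A,S,T0}  orig:{A,S}
  cell(1,2) bb: {B}

Original NTs in T[1,2] deriving "bb": ["B"]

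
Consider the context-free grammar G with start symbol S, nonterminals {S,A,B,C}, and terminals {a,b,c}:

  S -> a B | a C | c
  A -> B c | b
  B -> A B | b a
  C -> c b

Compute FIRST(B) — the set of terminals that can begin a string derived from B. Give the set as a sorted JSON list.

FIRST sets, iterate to fixpoint:
round 1:
  A via A→b: +{b}
  B via B→A B: +{b}
  C via C→c b: +{c}
  S via S→a B: +{a}
  S via S→c: +{c}
  FIRST[S]={a,c}  FIRST[A]={b}  FIRST[B]={b}  FIRST[C]={c}
round 2: — fixpoint
  FIRST[S]={a,c}  FIRST[A]={b}  FIRST[B]={b}  FIRST[C]={c}

FIRST(B) = ["b"]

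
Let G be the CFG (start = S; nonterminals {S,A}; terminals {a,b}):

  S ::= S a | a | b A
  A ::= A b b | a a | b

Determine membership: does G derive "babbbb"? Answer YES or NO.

CNF form of G:
  S -> S T1 | T0 A | a
  A -> A X2 | T1 T1 | b
  T0 -> b
  T1 -> a
  X2 -> T0 T0

CYK fill:
  cell(0,0) b: {A,T0}  orig:{A}
  cell(1,1) a: {S,T1}  orig:{S}
  cell(2,2) b: {A,T0}  orig:{A}
  cell(3,3) b: {A,T0}  orig:{A}
  cell(4,4) b: {A,T0}  orig:{A}
  cell(5,5) b: {A,T0}  orig:{A}
  cell(0,1) ba: ∅
  cell(1,2) ab: ∅
  cell(2,3) bb: {S,X2}  orig:{S}
  cell(3,4) bb: {S,X2}  orig:{S}
  cell(4,5) bb: {S,X2}  orig:{S}
  cell(0,2) bab: ∅
  cell(1,3) abb: ∅
  cell(2,4) bbb: {A}
  cell(3,5) bbb: {A}
  cell(0,3) babb: ∅
  cell(1,4) abbb: ∅
  cell(2,5) bbbb: {S}
  cell(0,4) babbb: ∅
  cell(1,5) abbbb: ∅
  cell(0,5) babbbb: ∅

S ∉ T[0,5] ⇒ NO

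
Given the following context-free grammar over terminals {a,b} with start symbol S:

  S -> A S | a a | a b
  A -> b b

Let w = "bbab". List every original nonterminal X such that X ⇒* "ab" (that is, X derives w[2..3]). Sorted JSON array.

CNF form of G:
  S -> A S | T1 T0 | T1 T1
  A -> T0 T0
  T0 -> b
  T1 -> a

CYK table (by increasing span) (cells [i..j] with 2 ≤ i ≤ j ≤ 3 only):
  [2..2]={T1}  "a"  orig:{}
  [3..3]={T0}  "b"  orig:{}
  [2..3]={S}  "ab"

Original NTs in T[2,3] deriving "ab": ["S"]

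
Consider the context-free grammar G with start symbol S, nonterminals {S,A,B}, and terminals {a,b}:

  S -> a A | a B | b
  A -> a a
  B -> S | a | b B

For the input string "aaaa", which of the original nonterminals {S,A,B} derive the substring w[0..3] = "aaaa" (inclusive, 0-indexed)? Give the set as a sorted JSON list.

CNF form of G:
  S -> T0 A | T0 B | b
  A -> T0 T0
  B -> T0 A | T0 B | T1 B | a | b
  T0 -> a
  T1 -> b

CYK table (by increasing span) (cells [i..j] with 0 ≤ i ≤ j ≤ 3 only):
  T[0,0] 'a' = {B,T0}  orig:{B}
  T[1,1] 'a' = {B,T0}  orig:{B}
  T[2,2] 'a' = {B,T0}  orig:{B}
  T[3,3] 'a' = {B,T0}  orig:{B}
  T[0,1] 'aa' = {A,B,S}
  T[1,2] 'aa' = {A,B,S}
  T[2,3] 'aa' = {A,B,S}
  T[0,2] 'aaa' = {B,S}
  T[1,3] 'aaa' = {B,S}
  T[0,3] 'aaaa' = {B,S}

Original NTs in T[0,3] deriving "aaaa": ["B", "S"]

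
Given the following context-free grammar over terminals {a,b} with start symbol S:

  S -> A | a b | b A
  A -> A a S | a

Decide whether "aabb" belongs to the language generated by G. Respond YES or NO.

CNF form of G:
  S -> A X3 | T0 T1 | T1 A | a
  A -> A X2 | a
  T0 -> a
  T1 -> b
  X2 -> T0 S
  X3 -> T0 S

Fill CYK table bottom-up:
  cell(0,0) a: {A,S,T0}  orig:{A,S}
  cell(1,1) a: {A,S,T0}  orig:{A,S}
  cell(2,2) b: {T1}  orig:{}
  cell(3,3) b: {T1}  orig:{}
  cell(0,1) aa: {X2,X3}  orig:{}
  cell(1,2) ab: {S}
  cell(2,3) bb: ∅
  cell(0,2) aab: {X2,X3}  orig:{}
  cell(1,3) abb: ∅
  cell(0,3) aabb: ∅

S ∉ T[0,3] ⇒ NO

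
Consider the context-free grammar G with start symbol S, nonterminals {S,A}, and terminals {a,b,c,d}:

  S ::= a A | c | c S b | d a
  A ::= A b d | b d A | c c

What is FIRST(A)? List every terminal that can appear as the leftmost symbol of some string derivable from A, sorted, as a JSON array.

FIRST sets, iterate to fixpoint:
[1]
  A via A→b d A: +{b}
  A via A→c c: +{c}
  S via S→a A: +{a}
  S via S→c: +{c}
  S via S→d a: +{d}
  FIRST[S]={a,c,d}  FIRST[A]={b,c}
[2] (no change)
  FIRST[S]={a,c,d}  FIRST[A]={b,c}

FIRST(A) = ["b", "c"]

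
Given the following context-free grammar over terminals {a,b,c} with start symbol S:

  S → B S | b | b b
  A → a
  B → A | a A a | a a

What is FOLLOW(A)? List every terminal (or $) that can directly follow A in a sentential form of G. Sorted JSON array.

FIRST sets, iterate to fixpoint:
pass 1:
  A via A→a: +{a}
  B via B→A: +{a}
  S via S→B S: +{a}
  S via S→b: +{b}
  S: {a,b}  A: {a}  B: {a}
pass 2: (stable)
  S: {a,b}  A: {a}  B: {a}

FOLLOW iteration:
FOLLOW(S) := {$}
round 1:
  B→a A a: FOLLOW(A) ⊇ FIRST(a) = {a}; new: +{a}
  S→B S: FOLLOW(B) ⊇ FIRST(S) = {a,b}; new: +{a,b}
  FOLLOW(S)={$}  FOLLOW(A)={a}  FOLLOW(B)={a,b}
round 2:
  B→A: FOLLOW(A) ⊇ FOLLOW(B) ⊇ {a,b}; new: +{b}
  FOLLOW(S)={$}  FOLLOW(A)={a,b}  FOLLOW(B)={a,b}
round 3: — fixpoint
  FOLLOW(S)={$}  FOLLOW(A)={a,b}  FOLLOW(B)={a,b}

FOLLOW(A) = ["a", "b"]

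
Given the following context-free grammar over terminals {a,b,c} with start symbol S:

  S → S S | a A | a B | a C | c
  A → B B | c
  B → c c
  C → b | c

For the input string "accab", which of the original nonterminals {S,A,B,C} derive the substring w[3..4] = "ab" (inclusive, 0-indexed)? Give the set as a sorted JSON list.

Convert to CNF:
  S -> S S | T1 A | T1 B | T1 C | c
  A -> B B | c
  B -> T0 T0
  C -> b | c
  T0 -> c
  T1 -> a

CYK table (by increasing span) — only the sub-triangle for w[3..4]:
  T[3,3] 'a' = {T1}  orig:{}
  T[4,4] 'b' = {C}
  T[3,4] 'ab' = {S}

Original NTs in T[3,4] deriving "ab": ["S"]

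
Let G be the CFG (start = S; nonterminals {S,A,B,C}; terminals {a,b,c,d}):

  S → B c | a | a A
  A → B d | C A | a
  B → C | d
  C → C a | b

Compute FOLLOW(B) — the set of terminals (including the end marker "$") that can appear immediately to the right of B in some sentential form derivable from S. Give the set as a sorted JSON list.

FIRST sets, iterate to fixpoint:
[1]
  A via A→a: +{a}
  B via B→d: +{d}
  C via C→b: +{b}
  S via S→B c: +{d}
  S via S→a: +{a}
  FIRST[S]={a,d}  FIRST[A]={a}  FIRST[B]={d}  FIRST[C]={b}
[2]
  A via A→B d: +{d}
  A via A→C A: +{b}
  B via B→C: +{b}
  S via S→B c: +{b}
  FIRST[S]={a,b,d}  FIRST[A]={a,b,d}  FIRST[B]={b,d}  FIRST[C]={b}
[3] done
  FIRST[S]={a,b,d}  FIRST[A]={a,b,d}  FIRST[B]={b,d}  FIRST[C]={b}

Compute FOLLOW by fixpoint:
initialize: $ ∈ FOLLOW(S)
pass 1:
  A→B d: FOLLOW(B) ⊇ FIRST(d) = {d}; new: +{d}
  A→C A: FOLLOW(C) ⊇ FIRST(A) = {a,b,d}; new: +{a,b,d}
  S→B c: FOLLOW(B) ⊇ FIRST(c) = {c}; new: +{c}
  S→a A: FOLLOW(A) ⊇ FOLLOW(S) ⊇ {$}; new: +{$}
  S: {$}  A: {$}  B: {c,d}  C: {a,b,d}
pass 2:
  B→C: FOLLOW(C) ⊇ FOLLOW(B) ⊇ {c,d}; new: +{c}
  S: {$}  A: {$}  B: {c,d}  C: {a,b,c,d}
pass 3: (no change)
  S: {$}  A: {$}  B: {c,d}  C: {a,b,c,d}

FOLLOW(B) = ["c", "d"]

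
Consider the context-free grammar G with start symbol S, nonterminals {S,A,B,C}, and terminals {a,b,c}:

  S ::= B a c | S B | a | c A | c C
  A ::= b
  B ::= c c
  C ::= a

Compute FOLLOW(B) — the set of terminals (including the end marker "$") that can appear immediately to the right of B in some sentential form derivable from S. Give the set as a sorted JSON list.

FIRST iteration:
iter 1:
  A via A→b: +{b}
  B via B→c c: +{c}
  C via C→a: +{a}
  S via S→B a c: +{c}
  S via S→a: +{a}
  S: {a,c}  A: {b}  B: {c}  C: {a}
iter 2: (stable)
  S: {a,c}  A: {b}  B: {c}  C: {a}

Compute FOLLOW by fixpoint:
seed FOLLOW(S) with $
pass 1:
  S→B a c: FOLLOW(B) ⊇ FIRST(a) = {a}; new: +{a}
  S→S B: FOLLOW(S) ⊇ FIRST(B) = {c}; new: +{c}
  S→S B: FOLLOW(B) ⊇ FOLLOW(S) ⊇ {$,c}; new: +{$,c}
  S→c A: FOLLOW(A) ⊇ FOLLOW(S) ⊇ {$,c}; new: +{$,c}
  S→c C: FOLLOW(C) ⊇ FOLLOW(S) ⊇ {$,c}; new: +{$,c}
  FOLLOW(S)={$,c}  FOLLOW(A)={$,c}  FOLLOW(B)={$,a,c}  FOLLOW(C)={$,c}
pass 2: done
  FOLLOW(S)={$,c}  FOLLOW(A)={$,c}  FOLLOW(B)={$,a,c}  FOLLOW(C)={$,c}

FOLLOW(B) = ["$", "a", "c"]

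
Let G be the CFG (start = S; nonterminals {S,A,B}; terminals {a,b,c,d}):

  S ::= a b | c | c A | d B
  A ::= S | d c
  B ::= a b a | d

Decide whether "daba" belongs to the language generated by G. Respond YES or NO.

CNF form of G:
  S -> T0 T1 | T2 A | T3 B | c
  A -> T0 T1 | T2 A | T3 B | T3 T2 | c
  B -> T0 X4 | d
  T0 -> a
  T1 -> b
  T2 -> c
  T3 -> d
  X4 -> T1 T0

CYK fill:
  [0..0]={B,T3}  "d"  orig:{B}
  [1..1]={T0}  "a"  orig:{}
  [2..2]={T1}  "b"  orig:{}
  [3..3]={T0}  "a"  orig:{}
  [0..1]=∅  "da"
  [1..2]={A,S}  "ab"
  [2..3]={X4}  "ba"  orig:{}
  [0..2]=∅  "dab"
  [1..3]={B}  "aba"
  [0..3]={A,S}  "daba"

S ∈ T[0,3] ⇒ YES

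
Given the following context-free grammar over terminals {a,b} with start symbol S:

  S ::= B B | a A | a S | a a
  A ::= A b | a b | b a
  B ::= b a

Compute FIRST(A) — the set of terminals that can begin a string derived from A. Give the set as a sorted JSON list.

FIRST sets, iterate to fixpoint:
round 1:
  A via A→a b: +{a}
  A via A→b a: +{b}
  B via B→b a: +{b}
  S via S→B B: +{b}
  S via S→a A: +{a}
  S: {a,b}  A: {a,b}  B: {b}
round 2: — fixpoint
  S: {a,b}  A: {a,b}  B: {b}

FIRST(A) = ["a", "b"]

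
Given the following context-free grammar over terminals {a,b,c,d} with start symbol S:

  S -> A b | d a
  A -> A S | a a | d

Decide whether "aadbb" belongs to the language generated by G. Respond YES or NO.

CNF form of G:
  S -> A T1 | T2 T0
  A -> A S | T0 T0 | d
  T0 -> a
  T1 -> b
  T2 -> d

Fill CYK table bottom-up:
  cell(0,0) a: {T0}  orig:{}
  cell(1,1) a: {T0}  orig:{}
  cell(2,2) d: {A,T2}  orig:{A}
  cell(3,3) b: {T1}  orig:{}
  cell(4,4) b: {T1}  orig:{}
  cell(0,1) aa: {A}
  cell(1,2) ad: ∅
  cell(2,3) db: {S}
  cell(3,4) bb: ∅
  cell(0,2) aad: ∅
  cell(1,3) adb: ∅
  cell(2,4) dbb: ∅
  cell(0,3) aadb: {A}
  cell(1,4) adbb: ∅
  cell(0,4) aadbb: {S}

S ∈ T[0,4] ⇒ YES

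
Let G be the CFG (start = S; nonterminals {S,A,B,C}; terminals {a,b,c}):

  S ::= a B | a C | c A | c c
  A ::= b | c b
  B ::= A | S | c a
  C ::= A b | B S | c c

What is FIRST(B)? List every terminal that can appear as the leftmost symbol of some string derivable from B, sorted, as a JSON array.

FIRST sets, iterate to fixpoint:
[1]
  A via A→b: +{b}
  A via A→c b: +{c}
  B via B→A: +{b,c}
  C via C→A b: +{b,c}
  S via S→a B: +{a}
  S via S→c A: +{c}
  S: {a,c}  A: {b,c}  B: {b,c}  C: {b,c}
[2]
  B via B→S: +{a}
  C via C→B S: +{a}
  S: {a,c}  A: {b,c}  B: {a,b,c}  C: {a,b,c}
[3] (stable)
  S: {a,c}  A: {b,c}  B: {a,b,c}  C: {a,b,c}

FIRST(B) = ["a", "b", "c"]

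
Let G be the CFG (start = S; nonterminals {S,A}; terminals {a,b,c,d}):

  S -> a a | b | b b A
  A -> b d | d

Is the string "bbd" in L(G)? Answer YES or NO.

Convert to CNF:
  S -> T0 X3 | T2 T2 | b
  A -> T0 T1 | d
  T0 -> b
  T1 -> d
  T2 -> a
  X3 -> T0 A

Fill CYK table bottom-up:
  [0..0]={S,T0}  "b"  orig:{S}
  [1..1]={S,T0}  "b"  orig:{S}
  [2..2]={A,T1}  "d"  orig:{A}
  [0..1]=∅  "bb"
  [1..2]={A,X3}  "bd"  orig:{A}
  [0..2]={S,X3}  "bbd"  orig:{S}

S ∈ T[0,2] ⇒ YES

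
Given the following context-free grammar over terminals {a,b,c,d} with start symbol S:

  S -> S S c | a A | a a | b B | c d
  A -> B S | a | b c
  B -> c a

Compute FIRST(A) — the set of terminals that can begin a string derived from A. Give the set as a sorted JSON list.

FIRST sets, iterate to fixpoint:
pass 1:
  A via A→a: +{a}
  A via A→b c: +{b}
  B via B→c a: +{c}
  S via S→a A: +{a}
  S via S→b B: +{b}
  S via S→c d: +{c}
  FIRST[S]={a,b,c}  FIRST[A]={a,b}  FIRST[B]={c}
pass 2:
  A via A→B S: +{c}
  FIRST[S]={a,b,c}  FIRST[A]={a,b,c}  FIRST[B]={c}
pass 3: done
  FIRST[S]={a,b,c}  FIRST[A]={a,b,c}  FIRST[B]={c}

FIRST(A) = ["a", "b", "c"]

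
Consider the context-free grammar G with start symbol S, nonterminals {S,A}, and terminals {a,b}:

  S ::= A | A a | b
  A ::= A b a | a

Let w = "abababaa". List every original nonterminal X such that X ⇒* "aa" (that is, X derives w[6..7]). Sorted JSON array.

CNF form of G:
  S -> A T1 | A X3 | a | b
  A -> A X2 | a
  T0 -> b
  T1 -> a
  X2 -> T0 T1
  X3 -> T0 T1

Fill CYK table bottom-up, restricted to cells inside w[6..7]:
  cell(6,6) a: {A,S,T1}  orig:{A,S}
  cell(7,7) a: {A,S,T1}  orig:{A,S}
  cell(6,7) aa: {S}

Original NTs in T[6,7] deriving "aa": ["S"]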